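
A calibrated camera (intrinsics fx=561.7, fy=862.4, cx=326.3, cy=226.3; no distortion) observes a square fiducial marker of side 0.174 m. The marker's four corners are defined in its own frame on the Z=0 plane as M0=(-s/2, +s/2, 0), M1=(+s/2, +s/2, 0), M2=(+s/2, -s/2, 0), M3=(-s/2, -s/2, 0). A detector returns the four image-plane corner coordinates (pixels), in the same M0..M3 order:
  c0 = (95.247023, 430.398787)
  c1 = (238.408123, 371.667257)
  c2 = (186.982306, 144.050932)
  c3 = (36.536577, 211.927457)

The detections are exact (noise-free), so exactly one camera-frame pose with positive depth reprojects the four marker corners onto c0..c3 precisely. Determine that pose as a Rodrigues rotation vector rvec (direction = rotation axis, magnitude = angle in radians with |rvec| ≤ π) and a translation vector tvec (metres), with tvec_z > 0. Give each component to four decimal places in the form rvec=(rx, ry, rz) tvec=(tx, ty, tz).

rvec=(0.2221, 0.0572, -0.2798) tvec=(-0.2066, 0.0481, 0.6201)

Intrinsics K: fx=561.7, fy=862.4, cx=326.3, cy=226.3
Marker side s = 0.174 m; corners in marker frame (Z=0):
  M0 = (-0.0870, +0.0870, 0)
  M1 = (+0.0870, +0.0870, 0)
  M2 = (+0.0870, -0.0870, 0)
  M3 = (-0.0870, -0.0870, 0)
Detected image corners:
  c0 = (95.247023, 430.398787) px
  c1 = (238.408123, 371.667257) px
  c2 = (186.982306, 144.050932) px
  c3 = (36.536577, 211.927457) px
Planar DLT: solve 8×8 A·h = b for H (H[2,2]=1):
  H  [+823.60797 +363.76747 +139.20945]
  H  [-403.52155 +1379.28837 +293.17191]
  H  [-0.13981 +0.33763 +1.00000]
B = K⁻¹H; ‖b₁‖=1.612526, ‖b₂‖=1.612526; λ = 2/(‖b₁‖+‖b₂‖) = 0.620145, sign → tz>0 ⇒ λ=+0.620145
r₁ = λ·B[:,0] = (+0.95967,-0.26742,-0.08670); r₂ = λ·B[:,1] = (+0.27999,+0.93689,+0.20938)
r₃ = r₁×r₂ = (+0.02524,-0.22521,+0.97398); SVD([r₁ r₂ r₃]) → R = UVᵀ:
  R  [+0.95967 +0.27999 +0.02524]
  R  [-0.26742 +0.93689 -0.22521]
  R  [-0.08670 +0.20938 +0.97398]
t = (-0.20656, +0.04809, +0.62014) m
tr R = 2.870548; θ = arccos((tr R − 1)/2) = 0.361764 rad = 20.728°
axis k = ((R−Rᵀ)₃₂, (R−Rᵀ)₁₃, (R−Rᵀ)₂₁) / (2 sinθ) = (+0.613956, +0.158148, -0.773335)
rvec = θ·k = (+0.222107, +0.057212, -0.279764)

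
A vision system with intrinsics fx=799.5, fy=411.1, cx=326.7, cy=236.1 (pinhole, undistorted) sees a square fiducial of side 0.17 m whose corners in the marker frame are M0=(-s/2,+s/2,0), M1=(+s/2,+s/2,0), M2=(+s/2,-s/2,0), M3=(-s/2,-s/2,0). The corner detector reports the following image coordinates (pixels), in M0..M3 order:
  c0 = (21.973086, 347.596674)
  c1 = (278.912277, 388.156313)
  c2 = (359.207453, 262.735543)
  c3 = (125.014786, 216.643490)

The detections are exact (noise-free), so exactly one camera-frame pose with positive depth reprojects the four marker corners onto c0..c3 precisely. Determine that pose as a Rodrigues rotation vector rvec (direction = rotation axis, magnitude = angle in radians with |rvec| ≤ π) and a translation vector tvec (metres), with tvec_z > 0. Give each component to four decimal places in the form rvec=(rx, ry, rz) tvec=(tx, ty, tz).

rvec=(-0.1736, -0.2419, 0.3503) tvec=(-0.0817, 0.0843, 0.5234)

Intrinsics K: fx=799.5, fy=411.1, cx=326.7, cy=236.1
Marker side s = 0.17 m; corners in marker frame (Z=0):
  M0 = (-0.0850, +0.0850, 0)
  M1 = (+0.0850, +0.0850, 0)
  M2 = (+0.0850, -0.0850, 0)
  M3 = (-0.0850, -0.0850, 0)
Detected image corners:
  c0 = (21.973086, 347.596674) px
  c1 = (278.912277, 388.156313) px
  c2 = (359.207453, 262.735543) px
  c3 = (125.014786, 216.643490) px
Planar DLT: solve 8×8 A·h = b for H (H[2,2]=1):
  H  [+1518.57714 -615.46188 +201.89345]
  H  [+373.57114 +632.08752 +302.32179]
  H  [+0.38896 -0.39968 +1.00000]
B = K⁻¹H; ‖b₁‖=1.910546, ‖b₂‖=1.910546; λ = 2/(‖b₁‖+‖b₂‖) = 0.523411, sign → tz>0 ⇒ λ=+0.523411
r₁ = λ·B[:,0] = (+0.91098,+0.35871,+0.20359); r₂ = λ·B[:,1] = (-0.31744,+0.92491,-0.20920)
r₃ = r₁×r₂ = (-0.26334,+0.12595,+0.95645); SVD([r₁ r₂ r₃]) → R = UVᵀ:
  R  [+0.91098 -0.31744 -0.26334]
  R  [+0.35871 +0.92491 +0.12595]
  R  [+0.20359 -0.20920 +0.95645]
t = (-0.08171, +0.08431, +0.52341) m
tr R = 2.792340; θ = arccos((tr R − 1)/2) = 0.459736 rad = 26.341°
axis k = ((R−Rᵀ)₃₂, (R−Rᵀ)₁₃, (R−Rᵀ)₂₁) / (2 sinθ) = (-0.377658, -0.526163, +0.761924)
rvec = θ·k = (-0.173623, -0.241896, +0.350284)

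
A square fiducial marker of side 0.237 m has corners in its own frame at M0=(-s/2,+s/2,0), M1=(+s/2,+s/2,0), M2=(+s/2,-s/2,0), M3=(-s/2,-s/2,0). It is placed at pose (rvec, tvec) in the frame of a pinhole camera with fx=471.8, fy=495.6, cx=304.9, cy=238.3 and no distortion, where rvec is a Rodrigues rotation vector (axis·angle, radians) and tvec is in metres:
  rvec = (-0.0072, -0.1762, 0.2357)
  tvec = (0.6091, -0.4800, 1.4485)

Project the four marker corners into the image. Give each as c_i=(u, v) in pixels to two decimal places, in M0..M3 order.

c0=(459.96, 101.81) c1=(528.63, 124.29) c2=(545.23, 47.22) c3=(477.35, 22.64)

Intrinsics K: fx=471.8, fy=495.6, cx=304.9, cy=238.3
Marker side s = 0.237 m; corners in marker frame (Z=0):
  M0 = (-0.1185, +0.1185, 0)
  M1 = (+0.1185, +0.1185, 0)
  M2 = (+0.1185, -0.1185, 0)
  M3 = (-0.1185, -0.1185, 0)
rvec = (-0.0072, -0.1762, 0.2357), |rvec| = θ = 0.29437 rad = 16.866°
Rodrigues: sinθ=0.29014, 1−cosθ=0.04301; R = I + sinθ·[k]× + (1−cosθ)·[k]×²:
    [+0.95701 -0.23168 -0.17451]
    [+0.23294 +0.97240 -0.01352]
    [+0.17282 -0.02771 +0.98456]
t = (0.6091, -0.4800, 1.4485) m
M0: Pc = R·M0+t = (+0.46824, -0.39237, +1.42474); u = 471.8·(+0.46824)/1.42474 + 304.9 = 459.9572, v = 495.6·(-0.39237)/1.42474 + 238.3 = 101.8111
M1: Pc = R·M1+t = (+0.69505, -0.33717, +1.46570); u = 471.8·(+0.69505)/1.46570 + 304.9 = 528.6336, v = 495.6·(-0.33717)/1.46570 + 238.3 = 124.2926
M2: Pc = R·M2+t = (+0.74996, -0.56763, +1.47226); u = 471.8·(+0.74996)/1.47226 + 304.9 = 545.2314, v = 495.6·(-0.56763)/1.47226 + 238.3 = 47.2233
M3: Pc = R·M3+t = (+0.52315, -0.62283, +1.43130); u = 471.8·(+0.52315)/1.43130 + 304.9 = 477.3451, v = 495.6·(-0.62283)/1.43130 + 238.3 = 22.6395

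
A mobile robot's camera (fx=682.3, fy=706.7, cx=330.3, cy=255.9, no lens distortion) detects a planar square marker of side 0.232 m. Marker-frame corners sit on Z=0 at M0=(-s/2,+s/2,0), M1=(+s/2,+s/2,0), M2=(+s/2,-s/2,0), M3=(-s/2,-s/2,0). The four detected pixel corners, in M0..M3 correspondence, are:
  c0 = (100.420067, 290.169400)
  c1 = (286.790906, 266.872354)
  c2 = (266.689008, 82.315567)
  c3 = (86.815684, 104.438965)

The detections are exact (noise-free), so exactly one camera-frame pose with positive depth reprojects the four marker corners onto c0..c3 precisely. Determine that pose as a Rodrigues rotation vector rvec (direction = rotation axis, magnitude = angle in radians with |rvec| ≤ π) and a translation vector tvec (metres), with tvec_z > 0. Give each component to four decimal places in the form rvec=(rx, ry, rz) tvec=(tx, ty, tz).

Intrinsics K: fx=682.3, fy=706.7, cx=330.3, cy=255.9
Marker side s = 0.232 m; corners in marker frame (Z=0):
  M0 = (-0.1160, +0.1160, 0)
  M1 = (+0.1160, +0.1160, 0)
  M2 = (+0.1160, -0.1160, 0)
  M3 = (-0.1160, -0.1160, 0)
Detected image corners:
  c0 = (100.420067, 290.169400) px
  c1 = (286.790906, 266.872354) px
  c2 = (266.689008, 82.315567) px
  c3 = (86.815684, 104.438965) px
Planar DLT: solve 8×8 A·h = b for H (H[2,2]=1):
  H  [+790.63777 +44.19118 +185.11860]
  H  [-96.26912 +769.44651 +184.28724]
  H  [+0.00847 -0.15372 +1.00000]
B = K⁻¹H; ‖b₁‖=1.163085, ‖b₂‖=1.163085; λ = 2/(‖b₁‖+‖b₂‖) = 0.859782, sign → tz>0 ⇒ λ=+0.859782
r₁ = λ·B[:,0] = (+0.99278,-0.11976,+0.00728); r₂ = λ·B[:,1] = (+0.11967,+0.98398,-0.13216)
r₃ = r₁×r₂ = (+0.00866,+0.13208,+0.99120); SVD([r₁ r₂ r₃]) → R = UVᵀ:
  R  [+0.99278 +0.11967 +0.00866]
  R  [-0.11976 +0.98398 +0.13208]
  R  [+0.00728 -0.13216 +0.99120]
t = (-0.18295, -0.08713, +0.85978) m
tr R = 2.967955; θ = arccos((tr R − 1)/2) = 0.179250 rad = 10.270°
axis k = ((R−Rᵀ)₃₂, (R−Rᵀ)₁₃, (R−Rᵀ)₂₁) / (2 sinθ) = (-0.741046, +0.003878, -0.671443)
rvec = θ·k = (-0.132833, +0.000695, -0.120356)

rvec=(-0.1328, 0.0007, -0.1204) tvec=(-0.1829, -0.0871, 0.8598)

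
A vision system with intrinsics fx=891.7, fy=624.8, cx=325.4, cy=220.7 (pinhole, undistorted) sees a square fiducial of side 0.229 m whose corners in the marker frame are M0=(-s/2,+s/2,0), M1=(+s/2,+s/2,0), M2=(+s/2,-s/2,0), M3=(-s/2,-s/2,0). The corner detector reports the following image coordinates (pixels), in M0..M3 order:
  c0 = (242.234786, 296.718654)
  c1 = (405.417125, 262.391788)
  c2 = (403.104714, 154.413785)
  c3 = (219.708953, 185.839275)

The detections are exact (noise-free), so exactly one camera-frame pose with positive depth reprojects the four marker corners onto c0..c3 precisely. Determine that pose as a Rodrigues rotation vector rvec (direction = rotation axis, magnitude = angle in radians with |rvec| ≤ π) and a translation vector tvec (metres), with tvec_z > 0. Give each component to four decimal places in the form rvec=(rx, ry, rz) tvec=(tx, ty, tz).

rvec=(0.5495, -0.3596, -0.1680) tvec=(-0.0059, 0.0118, 1.0956)

Intrinsics K: fx=891.7, fy=624.8, cx=325.4, cy=220.7
Marker side s = 0.229 m; corners in marker frame (Z=0):
  M0 = (-0.1145, +0.1145, 0)
  M1 = (+0.1145, +0.1145, 0)
  M2 = (+0.1145, -0.1145, 0)
  M3 = (-0.1145, -0.1145, 0)
Detected image corners:
  c0 = (242.234786, 296.718654) px
  c1 = (405.417125, 262.391788) px
  c2 = (403.104714, 154.413785) px
  c3 = (219.708953, 185.839275) px
Planar DLT: solve 8×8 A·h = b for H (H[2,2]=1):
  H  [+837.82198 +208.69648 +320.57578]
  H  [-84.75357 +587.95056 +227.41854]
  H  [+0.26315 +0.49051 +1.00000]
B = K⁻¹H; ‖b₁‖=0.912733, ‖b₂‖=0.912733; λ = 2/(‖b₁‖+‖b₂‖) = 1.095610, sign → tz>0 ⇒ λ=+1.095610
r₁ = λ·B[:,0] = (+0.92420,-0.25046,+0.28831); r₂ = λ·B[:,1] = (+0.06031,+0.84116,+0.53741)
r₃ = r₁×r₂ = (-0.37711,-0.47929,+0.79251); SVD([r₁ r₂ r₃]) → R = UVᵀ:
  R  [+0.92420 +0.06031 -0.37711]
  R  [-0.25046 +0.84116 -0.47929]
  R  [+0.28831 +0.53741 +0.79251]
t = (-0.00593, +0.01178, +1.09561) m
tr R = 2.557874; θ = arccos((tr R − 1)/2) = 0.677827 rad = 38.837°
axis k = ((R−Rᵀ)₃₂, (R−Rᵀ)₁₃, (R−Rᵀ)₂₁) / (2 sinθ) = (+0.810630, -0.530551, -0.247780)
rvec = θ·k = (+0.549467, -0.359622, -0.167952)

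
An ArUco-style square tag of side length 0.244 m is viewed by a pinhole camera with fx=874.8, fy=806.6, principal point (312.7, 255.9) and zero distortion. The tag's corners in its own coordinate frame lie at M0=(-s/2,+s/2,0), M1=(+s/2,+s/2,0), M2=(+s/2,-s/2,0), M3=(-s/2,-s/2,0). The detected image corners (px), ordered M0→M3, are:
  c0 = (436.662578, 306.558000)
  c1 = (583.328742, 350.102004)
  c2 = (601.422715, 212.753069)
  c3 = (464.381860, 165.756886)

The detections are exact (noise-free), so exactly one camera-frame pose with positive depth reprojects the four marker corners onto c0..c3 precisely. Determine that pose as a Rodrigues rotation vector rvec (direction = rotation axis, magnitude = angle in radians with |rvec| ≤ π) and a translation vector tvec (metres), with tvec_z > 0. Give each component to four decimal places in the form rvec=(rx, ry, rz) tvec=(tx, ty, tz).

rvec=(-0.2982, -0.2895, 0.2700) tvec=(0.3143, 0.0021, 1.3050)

Intrinsics K: fx=874.8, fy=806.6, cx=312.7, cy=255.9
Marker side s = 0.244 m; corners in marker frame (Z=0):
  M0 = (-0.1220, +0.1220, 0)
  M1 = (+0.1220, +0.1220, 0)
  M2 = (+0.1220, -0.1220, 0)
  M3 = (-0.1220, -0.1220, 0)
Detected image corners:
  c0 = (436.662578, 306.558000) px
  c1 = (583.328742, 350.102004) px
  c2 = (601.422715, 212.753069) px
  c3 = (464.381860, 165.756886) px
Planar DLT: solve 8×8 A·h = b for H (H[2,2]=1):
  H  [+676.01182 -223.06970 +523.37683]
  H  [+233.01643 +505.48746 +257.18790]
  H  [+0.18265 -0.24859 +1.00000]
B = K⁻¹H; ‖b₁‖=0.766297, ‖b₂‖=0.766297; λ = 2/(‖b₁‖+‖b₂‖) = 1.304976, sign → tz>0 ⇒ λ=+1.304976
r₁ = λ·B[:,0] = (+0.92323,+0.30137,+0.23836); r₂ = λ·B[:,1] = (-0.21680,+0.92074,-0.32441)
r₃ = r₁×r₂ = (-0.31723,+0.24783,+0.91539); SVD([r₁ r₂ r₃]) → R = UVᵀ:
  R  [+0.92323 -0.21680 -0.31723]
  R  [+0.30137 +0.92074 +0.24783]
  R  [+0.23836 -0.32441 +0.91539]
t = (+0.31428, +0.00208, +1.30498) m
tr R = 2.759364; θ = arccos((tr R − 1)/2) = 0.495603 rad = 28.396°
axis k = ((R−Rᵀ)₃₂, (R−Rᵀ)₁₃, (R−Rᵀ)₂₁) / (2 sinθ) = (-0.601648, -0.584135, +0.544799)
rvec = θ·k = (-0.298179, -0.289499, +0.270004)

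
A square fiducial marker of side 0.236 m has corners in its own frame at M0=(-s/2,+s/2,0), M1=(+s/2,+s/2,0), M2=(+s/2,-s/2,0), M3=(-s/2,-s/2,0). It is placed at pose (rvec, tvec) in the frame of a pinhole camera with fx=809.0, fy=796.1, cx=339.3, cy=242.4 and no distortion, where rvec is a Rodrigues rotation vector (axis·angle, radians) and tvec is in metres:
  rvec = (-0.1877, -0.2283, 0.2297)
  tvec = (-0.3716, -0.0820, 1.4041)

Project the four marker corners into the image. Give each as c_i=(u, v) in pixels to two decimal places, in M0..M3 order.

Intrinsics K: fx=809.0, fy=796.1, cx=339.3, cy=242.4
Marker side s = 0.236 m; corners in marker frame (Z=0):
  M0 = (-0.1180, +0.1180, 0)
  M1 = (+0.1180, +0.1180, 0)
  M2 = (+0.1180, -0.1180, 0)
  M3 = (-0.1180, -0.1180, 0)
rvec = (-0.1877, -0.2283, 0.2297), |rvec| = θ = 0.37432 rad = 21.447°
Rodrigues: sinθ=0.36564, 1−cosθ=0.06924; R = I + sinθ·[k]× + (1−cosθ)·[k]×²:
    [+0.94817 -0.20320 -0.24431]
    [+0.24555 +0.95651 +0.15743]
    [+0.20170 -0.20926 +0.95683]
t = (-0.3716, -0.0820, 1.4041) m
M0: Pc = R·M0+t = (-0.50746, +0.00189, +1.35561); u = 809.0·(-0.50746)/1.35561 + 339.3 = 36.4570, v = 796.1·(+0.00189)/1.35561 + 242.4 = 243.5122
M1: Pc = R·M1+t = (-0.28369, +0.05984, +1.40321); u = 809.0·(-0.28369)/1.40321 + 339.3 = 175.7405, v = 796.1·(+0.05984)/1.40321 + 242.4 = 276.3519
M2: Pc = R·M2+t = (-0.23574, -0.16589, +1.45259); u = 809.0·(-0.23574)/1.45259 + 339.3 = 208.0087, v = 796.1·(-0.16589)/1.45259 + 242.4 = 151.4812
M3: Pc = R·M3+t = (-0.45951, -0.22384, +1.40499); u = 809.0·(-0.45951)/1.40499 + 339.3 = 74.7143, v = 796.1·(-0.22384)/1.40499 + 242.4 = 115.5652

c0=(36.46, 243.51) c1=(175.74, 276.35) c2=(208.01, 151.48) c3=(74.71, 115.57)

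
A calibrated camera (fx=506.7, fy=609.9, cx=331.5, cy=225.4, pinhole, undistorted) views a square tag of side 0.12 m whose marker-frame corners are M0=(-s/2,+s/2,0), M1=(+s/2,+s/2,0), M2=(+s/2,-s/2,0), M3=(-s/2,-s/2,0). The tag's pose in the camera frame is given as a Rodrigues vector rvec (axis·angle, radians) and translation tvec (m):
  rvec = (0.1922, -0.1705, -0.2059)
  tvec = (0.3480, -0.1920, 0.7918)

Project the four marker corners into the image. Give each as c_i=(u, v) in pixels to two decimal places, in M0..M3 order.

c0=(523.45, 132.41) c1=(591.40, 114.78) c2=(585.21, 22.12) c3=(514.94, 38.18)

Intrinsics K: fx=506.7, fy=609.9, cx=331.5, cy=225.4
Marker side s = 0.12 m; corners in marker frame (Z=0):
  M0 = (-0.0600, +0.0600, 0)
  M1 = (+0.0600, +0.0600, 0)
  M2 = (+0.0600, -0.0600, 0)
  M3 = (-0.0600, -0.0600, 0)
rvec = (0.1922, -0.1705, -0.2059), |rvec| = θ = 0.32925 rad = 18.865°
Rodrigues: sinθ=0.32333, 1−cosθ=0.05372; R = I + sinθ·[k]× + (1−cosθ)·[k]×²:
    [+0.96459 +0.18596 -0.18705]
    [-0.21844 +0.96069 -0.17135]
    [+0.14783 +0.20614 +0.96729]
t = (0.3480, -0.1920, 0.7918) m
M0: Pc = R·M0+t = (+0.30128, -0.12125, +0.79530); u = 506.7·(+0.30128)/0.79530 + 331.5 = 523.4527, v = 609.9·(-0.12125)/0.79530 + 225.4 = 132.4138
M1: Pc = R·M1+t = (+0.41703, -0.14746, +0.81304); u = 506.7·(+0.41703)/0.81304 + 331.5 = 591.4025, v = 609.9·(-0.14746)/0.81304 + 225.4 = 114.7793
M2: Pc = R·M2+t = (+0.39472, -0.26275, +0.78830); u = 506.7·(+0.39472)/0.78830 + 331.5 = 585.2145, v = 609.9·(-0.26275)/0.78830 + 225.4 = 22.1150
M3: Pc = R·M3+t = (+0.27897, -0.23654, +0.77056); u = 506.7·(+0.27897)/0.77056 + 331.5 = 514.9409, v = 609.9·(-0.23654)/0.77056 + 225.4 = 38.1824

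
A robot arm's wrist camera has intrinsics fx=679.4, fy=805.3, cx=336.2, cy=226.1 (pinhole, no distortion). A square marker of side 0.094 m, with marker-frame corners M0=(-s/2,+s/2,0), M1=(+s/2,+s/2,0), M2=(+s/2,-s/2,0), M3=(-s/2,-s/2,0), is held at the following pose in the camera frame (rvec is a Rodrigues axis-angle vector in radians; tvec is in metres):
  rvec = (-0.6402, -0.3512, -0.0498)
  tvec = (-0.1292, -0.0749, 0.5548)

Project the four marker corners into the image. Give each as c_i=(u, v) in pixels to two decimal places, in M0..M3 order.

c0=(115.65, 163.05) c1=(238.90, 175.35) c2=(231.37, 78.26) c3=(119.50, 61.72)

Intrinsics K: fx=679.4, fy=805.3, cx=336.2, cy=226.1
Marker side s = 0.094 m; corners in marker frame (Z=0):
  M0 = (-0.0470, +0.0470, 0)
  M1 = (+0.0470, +0.0470, 0)
  M2 = (+0.0470, -0.0470, 0)
  M3 = (-0.0470, -0.0470, 0)
rvec = (-0.6402, -0.3512, -0.0498), |rvec| = θ = 0.73190 rad = 41.935°
Rodrigues: sinθ=0.66828, 1−cosθ=0.25609; R = I + sinθ·[k]× + (1−cosθ)·[k]×²:
    [+0.93985 +0.15296 -0.30543]
    [+0.06202 +0.80287 +0.59292]
    [+0.33592 -0.57619 +0.74509]
t = (-0.1292, -0.0749, 0.5548) m
M0: Pc = R·M0+t = (-0.16618, -0.04008, +0.51193); u = 679.4·(-0.16618)/0.51193 + 336.2 = 115.6523, v = 805.3·(-0.04008)/0.51193 + 226.1 = 163.0518
M1: Pc = R·M1+t = (-0.07784, -0.03425, +0.54351); u = 679.4·(-0.07784)/0.54351 + 336.2 = 238.9002, v = 805.3·(-0.03425)/0.54351 + 226.1 = 175.3525
M2: Pc = R·M2+t = (-0.09222, -0.10972, +0.59767); u = 679.4·(-0.09222)/0.59767 + 336.2 = 231.3732, v = 805.3·(-0.10972)/0.59767 + 226.1 = 78.2629
M3: Pc = R·M3+t = (-0.18056, -0.11555, +0.56609); u = 679.4·(-0.18056)/0.56609 + 336.2 = 119.4974, v = 805.3·(-0.11555)/0.56609 + 226.1 = 61.7237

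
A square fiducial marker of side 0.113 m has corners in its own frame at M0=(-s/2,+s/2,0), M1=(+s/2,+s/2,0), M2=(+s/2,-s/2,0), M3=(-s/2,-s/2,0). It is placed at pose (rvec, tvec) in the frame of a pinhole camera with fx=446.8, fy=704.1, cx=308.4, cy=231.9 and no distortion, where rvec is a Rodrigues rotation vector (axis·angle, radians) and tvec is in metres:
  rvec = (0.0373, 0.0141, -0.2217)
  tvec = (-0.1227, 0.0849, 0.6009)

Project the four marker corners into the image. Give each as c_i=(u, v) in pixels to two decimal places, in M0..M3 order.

Intrinsics K: fx=446.8, fy=704.1, cx=308.4, cy=231.9
Marker side s = 0.113 m; corners in marker frame (Z=0):
  M0 = (-0.0565, +0.0565, 0)
  M1 = (+0.0565, +0.0565, 0)
  M2 = (+0.0565, -0.0565, 0)
  M3 = (-0.0565, -0.0565, 0)
rvec = (0.0373, 0.0141, -0.2217), |rvec| = θ = 0.22526 rad = 12.906°
Rodrigues: sinθ=0.22336, 1−cosθ=0.02526; R = I + sinθ·[k]× + (1−cosθ)·[k]×²:
    [+0.97543 +0.22009 +0.00986]
    [-0.21957 +0.97484 -0.03854]
    [-0.01810 +0.03543 +0.99921]
t = (-0.1227, 0.0849, 0.6009) m
M0: Pc = R·M0+t = (-0.16538, +0.15238, +0.60392); u = 446.8·(-0.16538)/0.60392 + 308.4 = 186.0498, v = 704.1·(+0.15238)/0.60392 + 231.9 = 409.5604
M1: Pc = R·M1+t = (-0.05515, +0.12757, +0.60188); u = 446.8·(-0.05515)/0.60188 + 308.4 = 267.4576, v = 704.1·(+0.12757)/0.60188 + 231.9 = 381.1391
M2: Pc = R·M2+t = (-0.08002, +0.01742, +0.59788); u = 446.8·(-0.08002)/0.59788 + 308.4 = 248.5975, v = 704.1·(+0.01742)/0.59788 + 231.9 = 252.4105
M3: Pc = R·M3+t = (-0.19025, +0.04223, +0.59992); u = 446.8·(-0.19025)/0.59992 + 308.4 = 166.7107, v = 704.1·(+0.04223)/0.59992 + 231.9 = 281.4604

c0=(186.05, 409.56) c1=(267.46, 381.14) c2=(248.60, 252.41) c3=(166.71, 281.46)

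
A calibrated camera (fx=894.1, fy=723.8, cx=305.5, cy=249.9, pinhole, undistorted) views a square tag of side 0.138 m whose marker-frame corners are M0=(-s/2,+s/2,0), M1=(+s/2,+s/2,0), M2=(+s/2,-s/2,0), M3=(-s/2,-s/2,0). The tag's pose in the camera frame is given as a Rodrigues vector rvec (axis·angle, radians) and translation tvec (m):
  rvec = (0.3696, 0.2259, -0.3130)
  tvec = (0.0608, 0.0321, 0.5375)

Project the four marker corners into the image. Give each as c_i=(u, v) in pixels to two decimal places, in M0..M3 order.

Intrinsics K: fx=894.1, fy=723.8, cx=305.5, cy=249.9
Marker side s = 0.138 m; corners in marker frame (Z=0):
  M0 = (-0.0690, +0.0690, 0)
  M1 = (+0.0690, +0.0690, 0)
  M2 = (+0.0690, -0.0690, 0)
  M3 = (-0.0690, -0.0690, 0)
rvec = (0.3696, 0.2259, -0.3130), |rvec| = θ = 0.53442 rad = 30.620°
Rodrigues: sinθ=0.50934, 1−cosθ=0.13944; R = I + sinθ·[k]× + (1−cosθ)·[k]×²:
    [+0.92726 +0.33907 +0.15882]
    [-0.25755 +0.88548 -0.38678]
    [-0.27178 +0.31774 +0.90839]
t = (0.0608, 0.0321, 0.5375) m
M0: Pc = R·M0+t = (+0.02022, +0.11097, +0.57818); u = 894.1·(+0.02022)/0.57818 + 305.5 = 336.7614, v = 723.8·(+0.11097)/0.57818 + 249.9 = 388.8184
M1: Pc = R·M1+t = (+0.14818, +0.07543, +0.54067); u = 894.1·(+0.14818)/0.54067 + 305.5 = 550.5379, v = 723.8·(+0.07543)/0.54067 + 249.9 = 350.8747
M2: Pc = R·M2+t = (+0.10138, -0.04677, +0.49682); u = 894.1·(+0.10138)/0.49682 + 305.5 = 487.9550, v = 723.8·(-0.04677)/0.49682 + 249.9 = 181.7644
M3: Pc = R·M3+t = (-0.02658, -0.01123, +0.53433); u = 894.1·(-0.02658)/0.53433 + 305.5 = 261.0286, v = 723.8·(-0.01123)/0.53433 + 249.9 = 234.6919

c0=(336.76, 388.82) c1=(550.54, 350.87) c2=(487.96, 181.76) c3=(261.03, 234.69)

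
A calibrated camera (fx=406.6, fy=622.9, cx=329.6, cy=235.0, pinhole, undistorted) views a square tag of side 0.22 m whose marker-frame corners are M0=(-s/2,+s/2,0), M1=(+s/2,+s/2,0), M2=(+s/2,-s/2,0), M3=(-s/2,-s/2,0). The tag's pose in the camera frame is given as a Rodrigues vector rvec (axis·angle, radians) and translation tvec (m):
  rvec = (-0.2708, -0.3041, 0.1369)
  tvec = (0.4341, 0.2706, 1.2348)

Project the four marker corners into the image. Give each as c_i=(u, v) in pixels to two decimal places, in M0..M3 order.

c0=(440.49, 424.30) c1=(503.54, 434.21) c2=(501.55, 323.72) c3=(441.58, 308.87)

Intrinsics K: fx=406.6, fy=622.9, cx=329.6, cy=235.0
Marker side s = 0.22 m; corners in marker frame (Z=0):
  M0 = (-0.1100, +0.1100, 0)
  M1 = (+0.1100, +0.1100, 0)
  M2 = (+0.1100, -0.1100, 0)
  M3 = (-0.1100, -0.1100, 0)
rvec = (-0.2708, -0.3041, 0.1369), |rvec| = θ = 0.42959 rad = 24.614°
Rodrigues: sinθ=0.41650, 1−cosθ=0.09087; R = I + sinθ·[k]× + (1−cosθ)·[k]×²:
    [+0.94524 -0.09218 -0.31309]
    [+0.17327 +0.95467 +0.24205]
    [+0.27658 -0.28304 +0.91836]
t = (0.4341, 0.2706, 1.2348) m
M0: Pc = R·M0+t = (+0.31998, +0.35655, +1.17324); u = 406.6·(+0.31998)/1.17324 + 329.6 = 440.4939, v = 622.9·(+0.35655)/1.17324 + 235.0 = 424.3021
M1: Pc = R·M1+t = (+0.52794, +0.39467, +1.23409); u = 406.6·(+0.52794)/1.23409 + 329.6 = 503.5413, v = 622.9·(+0.39467)/1.23409 + 235.0 = 434.2094
M2: Pc = R·M2+t = (+0.54822, +0.18465, +1.29636); u = 406.6·(+0.54822)/1.29636 + 329.6 = 501.5469, v = 622.9·(+0.18465)/1.29636 + 235.0 = 323.7227
M3: Pc = R·M3+t = (+0.34026, +0.14653, +1.23551); u = 406.6·(+0.34026)/1.23551 + 329.6 = 441.5789, v = 622.9·(+0.14653)/1.23551 + 235.0 = 308.8734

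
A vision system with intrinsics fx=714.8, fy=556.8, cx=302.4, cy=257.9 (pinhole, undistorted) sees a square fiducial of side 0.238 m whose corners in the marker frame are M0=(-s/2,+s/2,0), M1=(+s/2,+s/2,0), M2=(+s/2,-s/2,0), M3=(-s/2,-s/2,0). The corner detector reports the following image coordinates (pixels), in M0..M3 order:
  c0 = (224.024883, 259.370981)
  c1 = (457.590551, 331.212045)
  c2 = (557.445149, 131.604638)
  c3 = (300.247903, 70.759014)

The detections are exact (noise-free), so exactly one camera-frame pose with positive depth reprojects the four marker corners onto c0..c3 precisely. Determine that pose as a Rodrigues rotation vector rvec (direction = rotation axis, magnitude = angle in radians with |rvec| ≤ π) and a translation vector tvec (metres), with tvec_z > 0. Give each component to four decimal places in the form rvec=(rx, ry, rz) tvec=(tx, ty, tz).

Intrinsics K: fx=714.8, fy=556.8, cx=302.4, cy=257.9
Marker side s = 0.238 m; corners in marker frame (Z=0):
  M0 = (-0.1190, +0.1190, 0)
  M1 = (+0.1190, +0.1190, 0)
  M2 = (+0.1190, -0.1190, 0)
  M3 = (-0.1190, -0.1190, 0)
Detected image corners:
  c0 = (224.024883, 259.370981) px
  c1 = (457.590551, 331.212045) px
  c2 = (557.445149, 131.604638) px
  c3 = (300.247903, 70.759014) px
Planar DLT: solve 8×8 A·h = b for H (H[2,2]=1):
  H  [+900.33946 -258.49357 +378.44343]
  H  [+213.08586 +871.04000 +200.19793]
  H  [-0.33520 +0.28438 +1.00000]
B = K⁻¹H; ‖b₁‖=1.538056, ‖b₂‖=1.538056; λ = 2/(‖b₁‖+‖b₂‖) = 0.650171, sign → tz>0 ⇒ λ=+0.650171
r₁ = λ·B[:,0] = (+0.91114,+0.34976,-0.21794); r₂ = λ·B[:,1] = (-0.31334,+0.93147,+0.18490)
r₃ = r₁×r₂ = (+0.26767,-0.10018,+0.95829); SVD([r₁ r₂ r₃]) → R = UVᵀ:
  R  [+0.91114 -0.31334 +0.26767]
  R  [+0.34976 +0.93147 -0.10018]
  R  [-0.21794 +0.18490 +0.95829]
t = (+0.06917, -0.06738, +0.65017) m
tr R = 2.800890; θ = arccos((tr R − 1)/2) = 0.450005 rad = 25.783°
axis k = ((R−Rᵀ)₃₂, (R−Rᵀ)₁₃, (R−Rᵀ)₂₁) / (2 sinθ) = (+0.327690, +0.558213, +0.762245)
rvec = θ·k = (+0.147462, +0.251199, +0.343014)

rvec=(0.1475, 0.2512, 0.3430) tvec=(0.0692, -0.0674, 0.6502)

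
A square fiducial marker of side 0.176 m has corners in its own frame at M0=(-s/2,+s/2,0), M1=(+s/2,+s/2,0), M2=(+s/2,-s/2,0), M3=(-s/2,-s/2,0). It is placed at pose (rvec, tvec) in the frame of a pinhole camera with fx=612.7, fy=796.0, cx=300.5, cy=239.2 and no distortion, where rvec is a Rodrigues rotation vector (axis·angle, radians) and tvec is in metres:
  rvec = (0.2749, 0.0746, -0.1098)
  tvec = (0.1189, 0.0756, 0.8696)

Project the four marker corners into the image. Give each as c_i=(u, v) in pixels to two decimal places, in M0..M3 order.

c0=(329.12, 387.99) c1=(450.37, 375.11) c2=(443.54, 222.88) c3=(315.76, 239.24)

Intrinsics K: fx=612.7, fy=796.0, cx=300.5, cy=239.2
Marker side s = 0.176 m; corners in marker frame (Z=0):
  M0 = (-0.0880, +0.0880, 0)
  M1 = (+0.0880, +0.0880, 0)
  M2 = (+0.0880, -0.0880, 0)
  M3 = (-0.0880, -0.0880, 0)
rvec = (0.2749, 0.0746, -0.1098), |rvec| = θ = 0.30527 rad = 17.491°
Rodrigues: sinθ=0.30055, 1−cosθ=0.04623; R = I + sinθ·[k]× + (1−cosθ)·[k]×²:
    [+0.99126 +0.11828 +0.05847]
    [-0.09793 +0.95653 -0.27471]
    [-0.08842 +0.26659 +0.95975]
t = (0.1189, 0.0756, 0.8696) m
M0: Pc = R·M0+t = (+0.04208, +0.16839, +0.90084); u = 612.7·(+0.04208)/0.90084 + 300.5 = 329.1188, v = 796.0·(+0.16839)/0.90084 + 239.2 = 387.9944
M1: Pc = R·M1+t = (+0.21654, +0.15116, +0.88528); u = 612.7·(+0.21654)/0.88528 + 300.5 = 450.3664, v = 796.0·(+0.15116)/0.88528 + 239.2 = 375.1128
M2: Pc = R·M2+t = (+0.19572, -0.01719, +0.83836); u = 612.7·(+0.19572)/0.83836 + 300.5 = 443.5402, v = 796.0·(-0.01719)/0.83836 + 239.2 = 222.8767
M3: Pc = R·M3+t = (+0.02126, +0.00004, +0.85392); u = 612.7·(+0.02126)/0.85392 + 300.5 = 315.7550, v = 796.0·(+0.00004)/0.85392 + 239.2 = 239.2404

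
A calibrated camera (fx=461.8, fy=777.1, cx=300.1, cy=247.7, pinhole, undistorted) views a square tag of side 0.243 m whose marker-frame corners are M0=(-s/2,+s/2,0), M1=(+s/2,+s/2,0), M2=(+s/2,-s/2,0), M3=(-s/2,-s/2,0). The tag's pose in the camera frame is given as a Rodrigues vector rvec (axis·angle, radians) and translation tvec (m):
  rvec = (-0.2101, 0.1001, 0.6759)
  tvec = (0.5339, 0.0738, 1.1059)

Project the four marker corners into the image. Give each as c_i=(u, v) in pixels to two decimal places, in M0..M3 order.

c0=(451.71, 312.39) c1=(538.87, 422.65) c2=(594.38, 286.73) c3=(508.29, 184.83)

Intrinsics K: fx=461.8, fy=777.1, cx=300.1, cy=247.7
Marker side s = 0.243 m; corners in marker frame (Z=0):
  M0 = (-0.1215, +0.1215, 0)
  M1 = (+0.1215, +0.1215, 0)
  M2 = (+0.1215, -0.1215, 0)
  M3 = (-0.1215, -0.1215, 0)
rvec = (-0.2101, 0.1001, 0.6759), |rvec| = θ = 0.71484 rad = 40.958°
Rodrigues: sinθ=0.65550, 1−cosθ=0.24480; R = I + sinθ·[k]× + (1−cosθ)·[k]×²:
    [+0.77634 -0.62986 +0.02376]
    [+0.60971 +0.76000 +0.22507]
    [-0.15982 -0.16025 +0.97405]
t = (0.5339, 0.0738, 1.1059) m
M0: Pc = R·M0+t = (+0.36305, +0.09206, +1.10585); u = 461.8·(+0.36305)/1.10585 + 300.1 = 451.7073, v = 777.1·(+0.09206)/1.10585 + 247.7 = 312.3917
M1: Pc = R·M1+t = (+0.55170, +0.24022, +1.06701); u = 461.8·(+0.55170)/1.06701 + 300.1 = 538.8731, v = 777.1·(+0.24022)/1.06701 + 247.7 = 422.6509
M2: Pc = R·M2+t = (+0.70475, +0.05554, +1.10595); u = 461.8·(+0.70475)/1.10595 + 300.1 = 594.3764, v = 777.1·(+0.05554)/1.10595 + 247.7 = 286.7258
M3: Pc = R·M3+t = (+0.51610, -0.09262, +1.14479); u = 461.8·(+0.51610)/1.14479 + 300.1 = 508.2925, v = 777.1·(-0.09262)/1.14479 + 247.7 = 184.8284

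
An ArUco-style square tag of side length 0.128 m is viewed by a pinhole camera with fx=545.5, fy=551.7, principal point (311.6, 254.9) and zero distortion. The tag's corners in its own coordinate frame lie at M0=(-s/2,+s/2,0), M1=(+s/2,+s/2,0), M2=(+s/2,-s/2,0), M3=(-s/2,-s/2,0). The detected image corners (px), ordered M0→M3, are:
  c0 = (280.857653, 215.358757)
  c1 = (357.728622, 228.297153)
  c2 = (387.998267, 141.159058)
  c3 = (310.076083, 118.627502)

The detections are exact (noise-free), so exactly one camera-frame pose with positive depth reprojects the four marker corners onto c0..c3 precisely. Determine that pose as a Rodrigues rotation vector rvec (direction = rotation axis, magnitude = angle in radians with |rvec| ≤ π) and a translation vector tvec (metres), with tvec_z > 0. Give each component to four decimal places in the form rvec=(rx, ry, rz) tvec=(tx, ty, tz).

Intrinsics K: fx=545.5, fy=551.7, cx=311.6, cy=254.9
Marker side s = 0.128 m; corners in marker frame (Z=0):
  M0 = (-0.0640, +0.0640, 0)
  M1 = (+0.0640, +0.0640, 0)
  M2 = (+0.0640, -0.0640, 0)
  M3 = (-0.0640, -0.0640, 0)
Detected image corners:
  c0 = (280.857653, 215.358757) px
  c1 = (357.728622, 228.297153) px
  c2 = (387.998267, 141.159058) px
  c3 = (310.076083, 118.627502) px
Planar DLT: solve 8×8 A·h = b for H (H[2,2]=1):
  H  [+851.80459 -102.09267 +335.62600]
  H  [+267.73611 +785.13115 +177.42921]
  H  [+0.73989 +0.39046 +1.00000]
B = K⁻¹H; ‖b₁‖=1.365666, ‖b₂‖=1.365666; λ = 2/(‖b₁‖+‖b₂‖) = 0.732243, sign → tz>0 ⇒ λ=+0.732243
r₁ = λ·B[:,0] = (+0.83393,+0.10504,+0.54178); r₂ = λ·B[:,1] = (-0.30036,+0.90997,+0.28591)
r₃ = r₁×r₂ = (-0.46297,-0.40116,+0.79040); SVD([r₁ r₂ r₃]) → R = UVᵀ:
  R  [+0.83393 -0.30036 -0.46297]
  R  [+0.10504 +0.90997 -0.40116]
  R  [+0.54178 +0.28591 +0.79040]
t = (+0.03225, -0.10282, +0.73224) m
tr R = 2.534295; θ = arccos((tr R − 1)/2) = 0.696414 rad = 39.902°
axis k = ((R−Rᵀ)₃₂, (R−Rᵀ)₁₃, (R−Rᵀ)₂₁) / (2 sinθ) = (+0.535541, -0.783165, +0.315988)
rvec = θ·k = (+0.372958, -0.545407, +0.220059)

rvec=(0.3730, -0.5454, 0.2201) tvec=(0.0323, -0.1028, 0.7322)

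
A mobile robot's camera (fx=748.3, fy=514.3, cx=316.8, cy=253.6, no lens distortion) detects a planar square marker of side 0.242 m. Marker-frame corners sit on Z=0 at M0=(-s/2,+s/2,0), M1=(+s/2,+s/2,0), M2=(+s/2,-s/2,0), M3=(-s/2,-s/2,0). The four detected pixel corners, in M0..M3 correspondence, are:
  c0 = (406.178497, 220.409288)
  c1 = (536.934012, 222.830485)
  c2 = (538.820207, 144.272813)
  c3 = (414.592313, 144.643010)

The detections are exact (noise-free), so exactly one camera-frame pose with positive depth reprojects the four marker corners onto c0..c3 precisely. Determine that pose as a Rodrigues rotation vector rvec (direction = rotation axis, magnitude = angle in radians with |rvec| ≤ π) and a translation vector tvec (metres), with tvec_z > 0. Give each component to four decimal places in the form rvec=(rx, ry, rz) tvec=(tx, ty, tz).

rvec=(-0.3321, 0.2056, 0.0764) tvec=(0.3031, -0.2020, 1.4512)

Intrinsics K: fx=748.3, fy=514.3, cx=316.8, cy=253.6
Marker side s = 0.242 m; corners in marker frame (Z=0):
  M0 = (-0.1210, +0.1210, 0)
  M1 = (+0.1210, +0.1210, 0)
  M2 = (+0.1210, -0.1210, 0)
  M3 = (-0.1210, -0.1210, 0)
Detected image corners:
  c0 = (406.178497, 220.409288) px
  c1 = (536.934012, 222.830485) px
  c2 = (538.820207, 144.272813) px
  c3 = (414.592313, 144.643010) px
Planar DLT: solve 8×8 A·h = b for H (H[2,2]=1):
  H  [+456.96449 -124.64069 +473.06829]
  H  [-22.74697 +278.93907 +182.01448]
  H  [-0.14660 -0.21749 +1.00000]
B = K⁻¹H; ‖b₁‖=0.689092, ‖b₂‖=0.689092; λ = 2/(‖b₁‖+‖b₂‖) = 1.451186, sign → tz>0 ⇒ λ=+1.451186
r₁ = λ·B[:,0] = (+0.97626,+0.04072,-0.21274); r₂ = λ·B[:,1] = (-0.10809,+0.94271,-0.31562)
r₃ = r₁×r₂ = (+0.18770,+0.33113,+0.92473); SVD([r₁ r₂ r₃]) → R = UVᵀ:
  R  [+0.97626 -0.10809 +0.18770]
  R  [+0.04072 +0.94271 +0.33113]
  R  [-0.21274 -0.31562 +0.92473]
t = (+0.30305, -0.20199, +1.45119) m
tr R = 2.843697; θ = arccos((tr R − 1)/2) = 0.397972 rad = 22.802°
axis k = ((R−Rᵀ)₃₂, (R−Rᵀ)₁₃, (R−Rᵀ)₂₁) / (2 sinθ) = (-0.834408, +0.516626, +0.191989)
rvec = θ·k = (-0.332071, +0.205603, +0.076406)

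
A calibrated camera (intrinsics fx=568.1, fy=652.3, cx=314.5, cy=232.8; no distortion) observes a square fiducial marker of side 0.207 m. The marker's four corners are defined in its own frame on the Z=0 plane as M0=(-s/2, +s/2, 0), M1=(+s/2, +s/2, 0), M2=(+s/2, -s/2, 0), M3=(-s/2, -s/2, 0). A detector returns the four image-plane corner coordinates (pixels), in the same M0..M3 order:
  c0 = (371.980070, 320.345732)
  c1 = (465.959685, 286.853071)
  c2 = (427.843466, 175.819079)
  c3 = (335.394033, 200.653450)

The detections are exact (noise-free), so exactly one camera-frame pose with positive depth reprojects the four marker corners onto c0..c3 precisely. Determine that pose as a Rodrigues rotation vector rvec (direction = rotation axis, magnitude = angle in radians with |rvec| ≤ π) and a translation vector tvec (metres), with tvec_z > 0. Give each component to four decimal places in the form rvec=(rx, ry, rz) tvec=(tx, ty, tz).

Intrinsics K: fx=568.1, fy=652.3, cx=314.5, cy=232.8
Marker side s = 0.207 m; corners in marker frame (Z=0):
  M0 = (-0.1035, +0.1035, 0)
  M1 = (+0.1035, +0.1035, 0)
  M2 = (+0.1035, -0.1035, 0)
  M3 = (-0.1035, -0.1035, 0)
Detected image corners:
  c0 = (371.980070, 320.345732) px
  c1 = (465.959685, 286.853071) px
  c2 = (427.843466, 175.819079) px
  c3 = (335.394033, 200.653450) px
Planar DLT: solve 8×8 A·h = b for H (H[2,2]=1):
  H  [+574.73312 +98.92770 +401.40045]
  H  [-63.95984 +506.48690 +244.23098]
  H  [+0.31102 -0.20393 +1.00000]
B = K⁻¹H; ‖b₁‖=0.919342, ‖b₂‖=0.919342; λ = 2/(‖b₁‖+‖b₂‖) = 1.087735, sign → tz>0 ⇒ λ=+1.087735
r₁ = λ·B[:,0] = (+0.91315,-0.22739,+0.33831); r₂ = λ·B[:,1] = (+0.31222,+0.92375,-0.22182)
r₃ = r₁×r₂ = (-0.26207,+0.30818,+0.91452); SVD([r₁ r₂ r₃]) → R = UVᵀ:
  R  [+0.91315 +0.31222 -0.26207]
  R  [-0.22739 +0.92375 +0.30818]
  R  [+0.33831 -0.22182 +0.91452]
t = (+0.16639, +0.01906, +1.08773) m
tr R = 2.751419; θ = arccos((tr R − 1)/2) = 0.503893 rad = 28.871°
axis k = ((R−Rᵀ)₃₂, (R−Rᵀ)₁₃, (R−Rᵀ)₂₁) / (2 sinθ) = (-0.548838, -0.621717, -0.558789)
rvec = θ·k = (-0.276556, -0.313279, -0.281570)

rvec=(-0.2766, -0.3133, -0.2816) tvec=(0.1664, 0.0191, 1.0877)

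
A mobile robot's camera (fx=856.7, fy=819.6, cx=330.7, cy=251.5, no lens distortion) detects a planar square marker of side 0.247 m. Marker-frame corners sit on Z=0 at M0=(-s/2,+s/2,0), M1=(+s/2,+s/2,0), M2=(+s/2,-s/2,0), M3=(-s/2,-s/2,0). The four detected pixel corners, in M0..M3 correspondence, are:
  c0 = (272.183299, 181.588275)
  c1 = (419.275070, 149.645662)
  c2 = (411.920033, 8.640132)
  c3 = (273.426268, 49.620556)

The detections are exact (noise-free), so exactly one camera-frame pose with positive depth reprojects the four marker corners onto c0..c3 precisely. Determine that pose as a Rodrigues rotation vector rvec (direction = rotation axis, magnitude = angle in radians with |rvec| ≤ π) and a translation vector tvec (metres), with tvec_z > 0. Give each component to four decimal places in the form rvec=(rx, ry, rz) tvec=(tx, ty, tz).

Intrinsics K: fx=856.7, fy=819.6, cx=330.7, cy=251.5
Marker side s = 0.247 m; corners in marker frame (Z=0):
  M0 = (-0.1235, +0.1235, 0)
  M1 = (+0.1235, +0.1235, 0)
  M2 = (+0.1235, -0.1235, 0)
  M3 = (-0.1235, -0.1235, 0)
Detected image corners:
  c0 = (272.183299, 181.588275) px
  c1 = (419.275070, 149.645662) px
  c2 = (411.920033, 8.640132) px
  c3 = (273.426268, 49.620556) px
Planar DLT: solve 8×8 A·h = b for H (H[2,2]=1):
  H  [+463.56000 -69.80758 +341.23513]
  H  [-180.41379 +528.78173 +96.12480]
  H  [-0.33132 -0.23669 +1.00000]
B = K⁻¹H; ‖b₁‖=0.755880, ‖b₂‖=0.755880; λ = 2/(‖b₁‖+‖b₂‖) = 1.322961, sign → tz>0 ⇒ λ=+1.322961
r₁ = λ·B[:,0] = (+0.88505,-0.15671,-0.43832); r₂ = λ·B[:,1] = (+0.01307,+0.94962,-0.31313)
r₃ = r₁×r₂ = (+0.46531,+0.27140,+0.84251); SVD([r₁ r₂ r₃]) → R = UVᵀ:
  R  [+0.88505 +0.01307 +0.46531]
  R  [-0.15671 +0.94962 +0.27140]
  R  [-0.43832 -0.31313 +0.84251]
t = (+0.01627, -0.25080, +1.32296) m
tr R = 2.677185; θ = arccos((tr R − 1)/2) = 0.576102 rad = 33.008°
axis k = ((R−Rᵀ)₃₂, (R−Rᵀ)₁₃, (R−Rᵀ)₂₁) / (2 sinθ) = (-0.536506, +0.829383, -0.155836)
rvec = θ·k = (-0.309082, +0.477809, -0.089778)

rvec=(-0.3091, 0.4778, -0.0898) tvec=(0.0163, -0.2508, 1.3230)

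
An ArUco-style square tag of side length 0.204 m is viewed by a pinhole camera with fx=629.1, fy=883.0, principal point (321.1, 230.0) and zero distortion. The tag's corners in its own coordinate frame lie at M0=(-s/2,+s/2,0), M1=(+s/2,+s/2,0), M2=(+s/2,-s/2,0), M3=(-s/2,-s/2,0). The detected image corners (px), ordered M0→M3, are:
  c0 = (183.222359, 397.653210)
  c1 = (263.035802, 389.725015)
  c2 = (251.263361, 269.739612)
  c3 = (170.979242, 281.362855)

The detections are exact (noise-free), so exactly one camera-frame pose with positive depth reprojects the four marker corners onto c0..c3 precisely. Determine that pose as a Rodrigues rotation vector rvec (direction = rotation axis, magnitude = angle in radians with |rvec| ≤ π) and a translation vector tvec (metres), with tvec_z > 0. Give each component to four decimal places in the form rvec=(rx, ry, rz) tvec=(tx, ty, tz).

Intrinsics K: fx=629.1, fy=883.0, cx=321.1, cy=230.0
Marker side s = 0.204 m; corners in marker frame (Z=0):
  M0 = (-0.1020, +0.1020, 0)
  M1 = (+0.1020, +0.1020, 0)
  M2 = (+0.1020, -0.1020, 0)
  M3 = (-0.1020, -0.1020, 0)
Detected image corners:
  c0 = (183.222359, 397.653210) px
  c1 = (263.035802, 389.725015) px
  c2 = (251.263361, 269.739612) px
  c3 = (170.979242, 281.362855) px
Planar DLT: solve 8×8 A·h = b for H (H[2,2]=1):
  H  [+360.01983 +69.99308 +216.54790]
  H  [-97.75978 +596.09756 +335.00290]
  H  [-0.14909 +0.05119 +1.00000]
B = K⁻¹H; ‖b₁‖=0.669164, ‖b₂‖=0.669164; λ = 2/(‖b₁‖+‖b₂‖) = 1.494403, sign → tz>0 ⇒ λ=+1.494403
r₁ = λ·B[:,0] = (+0.96893,-0.10742,-0.22279); r₂ = λ·B[:,1] = (+0.12722,+0.98892,+0.07649)
r₃ = r₁×r₂ = (+0.21211,-0.10246,+0.97186); SVD([r₁ r₂ r₃]) → R = UVᵀ:
  R  [+0.96893 +0.12722 +0.21211]
  R  [-0.10742 +0.98892 -0.10246]
  R  [-0.22279 +0.07649 +0.97186]
t = (-0.24836, +0.17771, +1.49440) m
tr R = 2.929710; θ = arccos((tr R − 1)/2) = 0.265906 rad = 15.235°
axis k = ((R−Rᵀ)₃₂, (R−Rᵀ)₁₃, (R−Rᵀ)₂₁) / (2 sinθ) = (+0.340498, +0.827491, -0.446453)
rvec = θ·k = (+0.090540, +0.220034, -0.118714)

rvec=(0.0905, 0.2200, -0.1187) tvec=(-0.2484, 0.1777, 1.4944)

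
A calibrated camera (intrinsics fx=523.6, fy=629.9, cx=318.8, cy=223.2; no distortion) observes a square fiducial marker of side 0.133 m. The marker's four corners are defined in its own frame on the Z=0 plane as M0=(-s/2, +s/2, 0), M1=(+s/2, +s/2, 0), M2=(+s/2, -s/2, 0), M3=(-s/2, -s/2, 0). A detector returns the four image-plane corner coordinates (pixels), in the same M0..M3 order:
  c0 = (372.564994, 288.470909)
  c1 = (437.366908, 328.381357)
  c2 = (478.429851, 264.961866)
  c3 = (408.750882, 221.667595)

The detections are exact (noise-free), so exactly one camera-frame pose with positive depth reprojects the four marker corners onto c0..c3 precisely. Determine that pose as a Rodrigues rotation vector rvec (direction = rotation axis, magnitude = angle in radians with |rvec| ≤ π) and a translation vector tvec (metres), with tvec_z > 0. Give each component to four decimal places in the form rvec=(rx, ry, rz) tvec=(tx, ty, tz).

rvec=(0.5387, 0.1015, 0.4703) tvec=(0.1834, 0.0784, 0.9162)

Intrinsics K: fx=523.6, fy=629.9, cx=318.8, cy=223.2
Marker side s = 0.133 m; corners in marker frame (Z=0):
  M0 = (-0.0665, +0.0665, 0)
  M1 = (+0.0665, +0.0665, 0)
  M2 = (+0.0665, -0.0665, 0)
  M3 = (-0.0665, -0.0665, 0)
Detected image corners:
  c0 = (372.564994, 288.470909) px
  c1 = (437.366908, 328.381357) px
  c2 = (478.429851, 264.961866) px
  c3 = (408.750882, 221.667595) px
Planar DLT: solve 8×8 A·h = b for H (H[2,2]=1):
  H  [+518.01015 -51.52481 +423.62414]
  H  [+320.86028 +644.88305 +277.13238]
  H  [+0.03095 +0.56313 +1.00000]
B = K⁻¹H; ‖b₁‖=1.091428, ‖b₂‖=1.091428; λ = 2/(‖b₁‖+‖b₂‖) = 0.916231, sign → tz>0 ⇒ λ=+0.916231
r₁ = λ·B[:,0] = (+0.88919,+0.45667,+0.02835); r₂ = λ·B[:,1] = (-0.40431,+0.75520,+0.51595)
r₃ = r₁×r₂ = (+0.21421,-0.47024,+0.85615); SVD([r₁ r₂ r₃]) → R = UVᵀ:
  R  [+0.88919 -0.40431 +0.21421]
  R  [+0.45667 +0.75520 -0.47024]
  R  [+0.02835 +0.51595 +0.85615]
t = (+0.18343, +0.07845, +0.91623) m
tr R = 2.500535; θ = arccos((tr R − 1)/2) = 0.722330 rad = 41.386°
axis k = ((R−Rᵀ)₃₂, (R−Rᵀ)₁₃, (R−Rᵀ)₂₁) / (2 sinθ) = (+0.745836, +0.140556, +0.651132)
rvec = θ·k = (+0.538740, +0.101528, +0.470332)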